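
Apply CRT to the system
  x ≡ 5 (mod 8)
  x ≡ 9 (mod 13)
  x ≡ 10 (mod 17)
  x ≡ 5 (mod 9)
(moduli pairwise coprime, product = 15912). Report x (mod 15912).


Product of moduli M = 8 · 13 · 17 · 9 = 15912.
Merge one congruence at a time:
  Start: x ≡ 5 (mod 8).
  Combine with x ≡ 9 (mod 13); new modulus lcm = 104.
    Write x = 5 + 8·t and substitute into x ≡ 9 (mod 13): 8·t ≡ 9 − 5 = 4 (mod 13).
    The inverse of 8 mod 13 is 5 (since 8·5 = 40 = 3·13 + 1), so t ≡ 5·4 = 20 ≡ 7 (mod 13).
    Then x = 5 + 8·7 = 61, valid modulo lcm(8, 13) = 104: x ≡ 61 (mod 104).
  Combine with x ≡ 10 (mod 17); new modulus lcm = 1768.
    Write x = 61 + 104·t and substitute into x ≡ 10 (mod 17): 104·t ≡ 10 − 61 = -51 (mod 17).
    Reduce coefficients mod 17: 2·t ≡ 0 (mod 17).
    The inverse of 2 mod 17 is 9 (since 2·9 = 18 = 1·17 + 1), so t ≡ 9·0 = 0 ≡ 0 (mod 17).
    Then x = 61 + 104·0 = 61, valid modulo lcm(104, 17) = 1768: x ≡ 61 (mod 1768).
  Combine with x ≡ 5 (mod 9); new modulus lcm = 15912.
    Write x = 61 + 1768·t and substitute into x ≡ 5 (mod 9): 1768·t ≡ 5 − 61 = -56 (mod 9).
    Reduce coefficients mod 9: 4·t ≡ 7 (mod 9).
    The inverse of 4 mod 9 is 7 (since 4·7 = 28 = 3·9 + 1), so t ≡ 7·7 = 49 ≡ 4 (mod 9).
    Then x = 61 + 1768·4 = 7133, valid modulo lcm(1768, 9) = 15912: x ≡ 7133 (mod 15912).
Verify against each original: 7133 mod 8 = 5, 7133 mod 13 = 9, 7133 mod 17 = 10, 7133 mod 9 = 5.

x ≡ 7133 (mod 15912).


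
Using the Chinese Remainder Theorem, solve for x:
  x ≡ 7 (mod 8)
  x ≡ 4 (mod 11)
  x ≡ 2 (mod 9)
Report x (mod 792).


Moduli 8, 11, 9 are pairwise coprime; by CRT there is a unique solution modulo M = 8 · 11 · 9 = 792.
Solve pairwise, accumulating the modulus:
  Start with x ≡ 7 (mod 8).
  Combine with x ≡ 4 (mod 11): since gcd(8, 11) = 1, we get a unique residue mod 88.
    Write x = 7 + 8·t and substitute into x ≡ 4 (mod 11): 8·t ≡ 4 − 7 = -3 (mod 11).
    Reduce coefficients mod 11: 8·t ≡ 8 (mod 11).
    The inverse of 8 mod 11 is 7 (since 8·7 = 56 = 5·11 + 1), so t ≡ 7·8 = 56 ≡ 1 (mod 11).
    Then x = 7 + 8·1 = 15, valid modulo lcm(8, 11) = 88: x ≡ 15 (mod 88).
  Combine with x ≡ 2 (mod 9): since gcd(88, 9) = 1, we get a unique residue mod 792.
    Write x = 15 + 88·t and substitute into x ≡ 2 (mod 9): 88·t ≡ 2 − 15 = -13 (mod 9).
    Reduce coefficients mod 9: 7·t ≡ 5 (mod 9).
    The inverse of 7 mod 9 is 4 (since 7·4 = 28 = 3·9 + 1), so t ≡ 4·5 = 20 ≡ 2 (mod 9).
    Then x = 15 + 88·2 = 191, valid modulo lcm(88, 9) = 792: x ≡ 191 (mod 792).
Verify: 191 mod 8 = 7 ✓, 191 mod 11 = 4 ✓, 191 mod 9 = 2 ✓.

x ≡ 191 (mod 792).


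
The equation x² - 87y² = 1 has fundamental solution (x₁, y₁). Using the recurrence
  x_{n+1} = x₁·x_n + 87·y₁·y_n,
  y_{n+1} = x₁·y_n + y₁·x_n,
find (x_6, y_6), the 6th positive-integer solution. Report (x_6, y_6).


Step 1: Find the fundamental solution (x₁, y₁) of x² - 87y² = 1.
  Expand √87 as a continued fraction. a₀ = ⌊√87⌋ = 9; iterate m_{k+1} = d_k·a_k − m_k, d_{k+1} = (87 − m_{k+1}²)/d_k, a_{k+1} = ⌊(a₀ + m_{k+1})/d_{k+1}⌋ (starting m₀ = 0, d₀ = 1), with convergents p_k = a_k·p_{k-1} + p_{k-2}, q_k = a_k·q_{k-1} + q_{k-2} (p₋₁ = 1, q₋₁ = 0):
  k = 0: a₀ = 9; p₀/q₀ = 9/1; p₀² − 87·q₀² = 81 − 87 = -6.
  k = 1: m = 9, d = 6, a = ⌊(9 + 9)/6⌋ = 3; p/q = (3·9 + 1)/(3·1 + 0) = 28/3; p² − 87·q² = 784 − 783 = 1.
  The first convergent with p² − 87·q² = 1 gives the fundamental solution (x₁, y₁) = (28, 3).
Step 2: Apply the recurrence (x_{n+1}, y_{n+1}) = (x₁x_n + 87y₁y_n, x₁y_n + y₁x_n) repeatedly.
  From (x_1, y_1) = (28, 3): x_2 = 28·28 + 87·3·3 = 1567; y_2 = 28·3 + 3·28 = 168.
  From (x_2, y_2) = (1567, 168): x_3 = 28·1567 + 87·3·168 = 87724; y_3 = 28·168 + 3·1567 = 9405.
  From (x_3, y_3) = (87724, 9405): x_4 = 28·87724 + 87·3·9405 = 4910977; y_4 = 28·9405 + 3·87724 = 526512.
  From (x_4, y_4) = (4910977, 526512): x_5 = 28·4910977 + 87·3·526512 = 274926988; y_5 = 28·526512 + 3·4910977 = 29475267.
  From (x_5, y_5) = (274926988, 29475267): x_6 = 28·274926988 + 87·3·29475267 = 15391000351; y_6 = 28·29475267 + 3·274926988 = 1650088440.
Step 3: Verify x_6² - 87·y_6² = 236882891804482123201 - 236882891804482123200 = 1 (should be 1). ✓

(x_1, y_1) = (28, 3); (x_6, y_6) = (15391000351, 1650088440).


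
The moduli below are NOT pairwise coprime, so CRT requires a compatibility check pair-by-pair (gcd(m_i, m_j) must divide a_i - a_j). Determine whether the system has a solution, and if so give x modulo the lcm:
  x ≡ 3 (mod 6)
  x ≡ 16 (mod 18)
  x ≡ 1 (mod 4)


Moduli 6, 18, 4 are not pairwise coprime, so CRT works modulo lcm(m_i) when all pairwise compatibility conditions hold.
Pairwise compatibility: gcd(m_i, m_j) must divide a_i - a_j for every pair.
Merge one congruence at a time:
  Start: x ≡ 3 (mod 6).
  Combine with x ≡ 16 (mod 18): gcd(6, 18) = 6, and 16 - 3 = 13 is NOT divisible by 6.
    ⇒ system is inconsistent (no integer solution).

No solution (the system is inconsistent).


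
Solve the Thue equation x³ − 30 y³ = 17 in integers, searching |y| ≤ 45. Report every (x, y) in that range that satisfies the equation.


The equation is x³ - 30y³ = 17. For fixed y, x³ = 30·y³ + 17, so a solution requires the RHS to be a perfect cube.
Strategy: iterate y from -45 to 45, compute RHS = 30·y³ + 17, and check whether it is a (positive or negative) perfect cube.
Check small values of y:
  y = 0: RHS = 17 is not a perfect cube.
  y = 1: RHS = 47 is not a perfect cube.
  y = -1: RHS = -13 is not a perfect cube.
  y = 2: RHS = 257 is not a perfect cube.
  y = -2: RHS = -223 is not a perfect cube.
  y = 3: RHS = 827 is not a perfect cube.
  y = -3: RHS = -793 is not a perfect cube.
Continuing the search up to |y| = 45 finds no solutions either.
No (x, y) in the scanned range satisfies the equation.

No integer solutions with |y| ≤ 45.


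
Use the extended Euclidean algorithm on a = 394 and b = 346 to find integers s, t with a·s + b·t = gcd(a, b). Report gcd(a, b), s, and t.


Euclidean algorithm on (394, 346) — divide until remainder is 0:
  394 = 1 · 346 + 48
  346 = 7 · 48 + 10
  48 = 4 · 10 + 8
  10 = 1 · 8 + 2
  8 = 4 · 2 + 0
gcd(394, 346) = 2.
Track Bezout coefficients alongside the remainders: start with r₀ = 394 = a·1 + b·0 (s = 1, t = 0) and r₁ = 346 = a·0 + b·1 (s = 0, t = 1); each new remainder r_{k+1} = r_{k-1} − q_k·r_k inherits s_{k+1} = s_{k-1} − q_k·s_k, t_{k+1} = t_{k-1} − q_k·t_k, so r_k = a·s_k + b·t_k at every step:
  q = 1: r = 48, s = 1 − 1·0 = 1, t = 0 − 1·1 = -1  (check: 394·1 + 346·(-1) = 48)
  q = 7: r = 10, s = 0 − 7·1 = -7, t = 1 − 7·(-1) = 8  (check: 394·(-7) + 346·8 = 10)
  q = 4: r = 8, s = 1 − 4·(-7) = 29, t = -1 − 4·8 = -33  (check: 394·29 + 346·(-33) = 8)
  q = 1: r = 2, s = -7 − 1·29 = -36, t = 8 − 1·(-33) = 41  (check: 394·(-36) + 346·41 = 2)
The row with r = 2 (the gcd) gives the Bezout coefficients s = -36, t = 41.
Result: 394 · (-36) + 346 · (41) = 2.

gcd(394, 346) = 2; s = -36, t = 41 (check: 394·(-36) + 346·41 = 2).


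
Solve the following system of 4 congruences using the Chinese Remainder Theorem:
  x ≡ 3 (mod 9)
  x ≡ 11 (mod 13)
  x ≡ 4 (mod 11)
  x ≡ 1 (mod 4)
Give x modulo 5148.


Product of moduli M = 9 · 13 · 11 · 4 = 5148.
Merge one congruence at a time:
  Start: x ≡ 3 (mod 9).
  Combine with x ≡ 11 (mod 13); new modulus lcm = 117.
    Write x = 3 + 9·t and substitute into x ≡ 11 (mod 13): 9·t ≡ 11 − 3 = 8 (mod 13).
    The inverse of 9 mod 13 is 3 (since 9·3 = 27 = 2·13 + 1), so t ≡ 3·8 = 24 ≡ 11 (mod 13).
    Then x = 3 + 9·11 = 102, valid modulo lcm(9, 13) = 117: x ≡ 102 (mod 117).
  Combine with x ≡ 4 (mod 11); new modulus lcm = 1287.
    Write x = 102 + 117·t and substitute into x ≡ 4 (mod 11): 117·t ≡ 4 − 102 = -98 (mod 11).
    Reduce coefficients mod 11: 7·t ≡ 1 (mod 11).
    The inverse of 7 mod 11 is 8 (since 7·8 = 56 = 5·11 + 1), so t ≡ 8·1 = 8 ≡ 8 (mod 11).
    Then x = 102 + 117·8 = 1038, valid modulo lcm(117, 11) = 1287: x ≡ 1038 (mod 1287).
  Combine with x ≡ 1 (mod 4); new modulus lcm = 5148.
    Write x = 1038 + 1287·t and substitute into x ≡ 1 (mod 4): 1287·t ≡ 1 − 1038 = -1037 (mod 4).
    Reduce coefficients mod 4: 3·t ≡ 3 (mod 4).
    The inverse of 3 mod 4 is 3 (since 3·3 = 9 = 2·4 + 1), so t ≡ 3·3 = 9 ≡ 1 (mod 4).
    Then x = 1038 + 1287·1 = 2325, valid modulo lcm(1287, 4) = 5148: x ≡ 2325 (mod 5148).
Verify against each original: 2325 mod 9 = 3, 2325 mod 13 = 11, 2325 mod 11 = 4, 2325 mod 4 = 1.

x ≡ 2325 (mod 5148).


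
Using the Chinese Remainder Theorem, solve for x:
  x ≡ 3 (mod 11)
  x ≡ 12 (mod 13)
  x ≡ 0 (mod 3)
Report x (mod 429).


Moduli 11, 13, 3 are pairwise coprime; by CRT there is a unique solution modulo M = 11 · 13 · 3 = 429.
Solve pairwise, accumulating the modulus:
  Start with x ≡ 3 (mod 11).
  Combine with x ≡ 12 (mod 13): since gcd(11, 13) = 1, we get a unique residue mod 143.
    Write x = 3 + 11·t and substitute into x ≡ 12 (mod 13): 11·t ≡ 12 − 3 = 9 (mod 13).
    The inverse of 11 mod 13 is 6 (since 11·6 = 66 = 5·13 + 1), so t ≡ 6·9 = 54 ≡ 2 (mod 13).
    Then x = 3 + 11·2 = 25, valid modulo lcm(11, 13) = 143: x ≡ 25 (mod 143).
  Combine with x ≡ 0 (mod 3): since gcd(143, 3) = 1, we get a unique residue mod 429.
    Write x = 25 + 143·t and substitute into x ≡ 0 (mod 3): 143·t ≡ 0 − 25 = -25 (mod 3).
    Reduce coefficients mod 3: 2·t ≡ 2 (mod 3).
    The inverse of 2 mod 3 is 2 (since 2·2 = 4 = 1·3 + 1), so t ≡ 2·2 = 4 ≡ 1 (mod 3).
    Then x = 25 + 143·1 = 168, valid modulo lcm(143, 3) = 429: x ≡ 168 (mod 429).
Verify: 168 mod 11 = 3 ✓, 168 mod 13 = 12 ✓, 168 mod 3 = 0 ✓.

x ≡ 168 (mod 429).


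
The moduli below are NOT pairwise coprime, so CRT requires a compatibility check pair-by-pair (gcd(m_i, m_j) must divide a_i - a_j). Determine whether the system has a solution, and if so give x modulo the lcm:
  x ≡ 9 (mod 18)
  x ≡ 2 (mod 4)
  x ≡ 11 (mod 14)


Moduli 18, 4, 14 are not pairwise coprime, so CRT works modulo lcm(m_i) when all pairwise compatibility conditions hold.
Pairwise compatibility: gcd(m_i, m_j) must divide a_i - a_j for every pair.
Merge one congruence at a time:
  Start: x ≡ 9 (mod 18).
  Combine with x ≡ 2 (mod 4): gcd(18, 4) = 2, and 2 - 9 = -7 is NOT divisible by 2.
    ⇒ system is inconsistent (no integer solution).

No solution (the system is inconsistent).


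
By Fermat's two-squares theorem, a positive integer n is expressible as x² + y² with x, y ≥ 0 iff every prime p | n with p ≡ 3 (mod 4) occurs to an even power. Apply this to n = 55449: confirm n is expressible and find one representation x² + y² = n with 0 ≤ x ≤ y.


Step 1: Factor n = 55449 = 3^2 · 61 · 101.
Step 2: Check the mod-4 condition on each prime factor: 3 ≡ 3 (mod 4), exponent 2 (must be even); 61 ≡ 1 (mod 4), exponent 1; 101 ≡ 1 (mod 4), exponent 1.
All primes ≡ 3 (mod 4) appear to even exponent (or don't appear), so by the two-squares theorem n IS expressible as a sum of two squares.
Step 3: Build a representation. Group n = k² · m with k = 3 and m = 61 · 101 = 6161 (a product of primes ≡ 1 (mod 4)); a representation of m scales to one of n via (k·x)² + (k·y)² = k²(x² + y²). Each prime p ≡ 1 (mod 4) is itself a sum of two squares; find a² by testing p − a² for a perfect square:
  61: 61 − 1² = 60, 61 − 2² = 57, 61 − 3² = 52, 61 − 4² = 45, 61 − 5² = 36 = 6² ⇒ 61 = 5² + 6².
  101: 101 − 1² = 100 = 10² ⇒ 101 = 1² + 10².
  Combine using the Brahmagupta–Fibonacci identity (a² + b²)(c² + d²) = (ac − bd)² + (ad + bc)² = (ac + bd)² + (ad − bc)²:
  61 · 101 = 6161: from (5² + 6²)(1² + 10²), take (5·1 − 6·10, 5·10 + 6·1) = (5 − 60, 50 + 6) = (-55, 56); dropping signs (only squares matter) gives (55, 56); check 55² + 56² = 3025 + 3136 = 6161 ✓.
  Scale by k = 3: (3·55, 3·56) = (165, 168).
Step 4: Order so x ≤ y and verify: 165² + 168² = 27225 + 28224 = 55449 = n. ✓

n = 55449 = 165² + 168² (one valid representation with x ≤ y).


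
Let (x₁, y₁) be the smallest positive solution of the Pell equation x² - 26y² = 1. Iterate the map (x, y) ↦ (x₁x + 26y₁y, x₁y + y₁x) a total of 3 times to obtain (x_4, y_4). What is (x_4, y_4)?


Step 1: Find the fundamental solution (x₁, y₁) of x² - 26y² = 1.
  Expand √26 as a continued fraction. a₀ = ⌊√26⌋ = 5; iterate m_{k+1} = d_k·a_k − m_k, d_{k+1} = (26 − m_{k+1}²)/d_k, a_{k+1} = ⌊(a₀ + m_{k+1})/d_{k+1}⌋ (starting m₀ = 0, d₀ = 1), with convergents p_k = a_k·p_{k-1} + p_{k-2}, q_k = a_k·q_{k-1} + q_{k-2} (p₋₁ = 1, q₋₁ = 0):
  k = 0: a₀ = 5; p₀/q₀ = 5/1; p₀² − 26·q₀² = 25 − 26 = -1.
  k = 1: m = 5, d = 1, a = ⌊(5 + 5)/1⌋ = 10; p/q = (10·5 + 1)/(10·1 + 0) = 51/10; p² − 26·q² = 2601 − 2600 = 1.
  The first convergent with p² − 26·q² = 1 gives the fundamental solution (x₁, y₁) = (51, 10).
Step 2: Apply the recurrence (x_{n+1}, y_{n+1}) = (x₁x_n + 26y₁y_n, x₁y_n + y₁x_n) repeatedly.
  From (x_1, y_1) = (51, 10): x_2 = 51·51 + 26·10·10 = 5201; y_2 = 51·10 + 10·51 = 1020.
  From (x_2, y_2) = (5201, 1020): x_3 = 51·5201 + 26·10·1020 = 530451; y_3 = 51·1020 + 10·5201 = 104030.
  From (x_3, y_3) = (530451, 104030): x_4 = 51·530451 + 26·10·104030 = 54100801; y_4 = 51·104030 + 10·530451 = 10610040.
Step 3: Verify x_4² - 26·y_4² = 2926896668841601 - 2926896668841600 = 1 (should be 1). ✓

(x_1, y_1) = (51, 10); (x_4, y_4) = (54100801, 10610040).


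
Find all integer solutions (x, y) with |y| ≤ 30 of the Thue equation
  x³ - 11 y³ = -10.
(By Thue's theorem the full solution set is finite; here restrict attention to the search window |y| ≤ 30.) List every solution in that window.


The equation is x³ - 11y³ = -10. For fixed y, x³ = 11·y³ − 10, so a solution requires the RHS to be a perfect cube.
Strategy: iterate y from -30 to 30, compute RHS = 11·y³ − 10, and check whether it is a (positive or negative) perfect cube.
Check small values of y:
  y = 0: RHS = -10 is not a perfect cube.
  y = 1: RHS = 1 = (1)³ ⇒ x = 1 works.
  y = -1: RHS = -21 is not a perfect cube.
  y = 2: RHS = 78 is not a perfect cube.
  y = -2: RHS = -98 is not a perfect cube.
  y = 3: RHS = 287 is not a perfect cube.
  y = -3: RHS = -307 is not a perfect cube.
Continuing the search up to |y| = 30 finds no further solutions beyond those listed.
Collected solutions: (1, 1).

Solutions (with |y| ≤ 30): (1, 1).


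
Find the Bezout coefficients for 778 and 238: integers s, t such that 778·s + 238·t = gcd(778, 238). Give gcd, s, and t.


Euclidean algorithm on (778, 238) — divide until remainder is 0:
  778 = 3 · 238 + 64
  238 = 3 · 64 + 46
  64 = 1 · 46 + 18
  46 = 2 · 18 + 10
  18 = 1 · 10 + 8
  10 = 1 · 8 + 2
  8 = 4 · 2 + 0
gcd(778, 238) = 2.
Track Bezout coefficients alongside the remainders: start with r₀ = 778 = a·1 + b·0 (s = 1, t = 0) and r₁ = 238 = a·0 + b·1 (s = 0, t = 1); each new remainder r_{k+1} = r_{k-1} − q_k·r_k inherits s_{k+1} = s_{k-1} − q_k·s_k, t_{k+1} = t_{k-1} − q_k·t_k, so r_k = a·s_k + b·t_k at every step:
  q = 3: r = 64, s = 1 − 3·0 = 1, t = 0 − 3·1 = -3  (check: 778·1 + 238·(-3) = 64)
  q = 3: r = 46, s = 0 − 3·1 = -3, t = 1 − 3·(-3) = 10  (check: 778·(-3) + 238·10 = 46)
  q = 1: r = 18, s = 1 − 1·(-3) = 4, t = -3 − 1·10 = -13  (check: 778·4 + 238·(-13) = 18)
  q = 2: r = 10, s = -3 − 2·4 = -11, t = 10 − 2·(-13) = 36  (check: 778·(-11) + 238·36 = 10)
  q = 1: r = 8, s = 4 − 1·(-11) = 15, t = -13 − 1·36 = -49  (check: 778·15 + 238·(-49) = 8)
  q = 1: r = 2, s = -11 − 1·15 = -26, t = 36 − 1·(-49) = 85  (check: 778·(-26) + 238·85 = 2)
The row with r = 2 (the gcd) gives the Bezout coefficients s = -26, t = 85.
Result: 778 · (-26) + 238 · (85) = 2.

gcd(778, 238) = 2; s = -26, t = 85 (check: 778·(-26) + 238·85 = 2).


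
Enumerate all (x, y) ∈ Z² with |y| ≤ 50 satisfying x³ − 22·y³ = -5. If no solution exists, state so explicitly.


The equation is x³ - 22y³ = -5. For fixed y, x³ = 22·y³ − 5, so a solution requires the RHS to be a perfect cube.
Strategy: iterate y from -50 to 50, compute RHS = 22·y³ − 5, and check whether it is a (positive or negative) perfect cube.
Check small values of y:
  y = 0: RHS = -5 is not a perfect cube.
  y = 1: RHS = 17 is not a perfect cube.
  y = -1: RHS = -27 = (-3)³ ⇒ x = -3 works.
  y = 2: RHS = 171 is not a perfect cube.
  y = -2: RHS = -181 is not a perfect cube.
  y = 3: RHS = 589 is not a perfect cube.
  y = -3: RHS = -599 is not a perfect cube.
Continuing the search up to |y| = 50 finds no further solutions beyond those listed.
Collected solutions: (-3, -1).

Solutions (with |y| ≤ 50): (-3, -1).


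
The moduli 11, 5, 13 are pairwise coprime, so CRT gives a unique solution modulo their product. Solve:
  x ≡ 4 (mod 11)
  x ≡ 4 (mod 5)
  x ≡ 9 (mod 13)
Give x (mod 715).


Moduli 11, 5, 13 are pairwise coprime; by CRT there is a unique solution modulo M = 11 · 5 · 13 = 715.
Solve pairwise, accumulating the modulus:
  Start with x ≡ 4 (mod 11).
  Combine with x ≡ 4 (mod 5): since gcd(11, 5) = 1, we get a unique residue mod 55.
    Write x = 4 + 11·t and substitute into x ≡ 4 (mod 5): 11·t ≡ 4 − 4 = 0 (mod 5).
    Reduce coefficients mod 5: 1·t ≡ 0 (mod 5).
    So t ≡ 0 (mod 5).
    Then x = 4 + 11·0 = 4, valid modulo lcm(11, 5) = 55: x ≡ 4 (mod 55).
  Combine with x ≡ 9 (mod 13): since gcd(55, 13) = 1, we get a unique residue mod 715.
    Write x = 4 + 55·t and substitute into x ≡ 9 (mod 13): 55·t ≡ 9 − 4 = 5 (mod 13).
    Reduce coefficients mod 13: 3·t ≡ 5 (mod 13).
    The inverse of 3 mod 13 is 9 (since 3·9 = 27 = 2·13 + 1), so t ≡ 9·5 = 45 ≡ 6 (mod 13).
    Then x = 4 + 55·6 = 334, valid modulo lcm(55, 13) = 715: x ≡ 334 (mod 715).
Verify: 334 mod 11 = 4 ✓, 334 mod 5 = 4 ✓, 334 mod 13 = 9 ✓.

x ≡ 334 (mod 715).


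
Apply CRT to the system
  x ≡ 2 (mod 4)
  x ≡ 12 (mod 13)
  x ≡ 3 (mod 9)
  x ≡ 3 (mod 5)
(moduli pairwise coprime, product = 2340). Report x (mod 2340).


Product of moduli M = 4 · 13 · 9 · 5 = 2340.
Merge one congruence at a time:
  Start: x ≡ 2 (mod 4).
  Combine with x ≡ 12 (mod 13); new modulus lcm = 52.
    Write x = 2 + 4·t and substitute into x ≡ 12 (mod 13): 4·t ≡ 12 − 2 = 10 (mod 13).
    The inverse of 4 mod 13 is 10 (since 4·10 = 40 = 3·13 + 1), so t ≡ 10·10 = 100 ≡ 9 (mod 13).
    Then x = 2 + 4·9 = 38, valid modulo lcm(4, 13) = 52: x ≡ 38 (mod 52).
  Combine with x ≡ 3 (mod 9); new modulus lcm = 468.
    Write x = 38 + 52·t and substitute into x ≡ 3 (mod 9): 52·t ≡ 3 − 38 = -35 (mod 9).
    Reduce coefficients mod 9: 7·t ≡ 1 (mod 9).
    The inverse of 7 mod 9 is 4 (since 7·4 = 28 = 3·9 + 1), so t ≡ 4·1 = 4 ≡ 4 (mod 9).
    Then x = 38 + 52·4 = 246, valid modulo lcm(52, 9) = 468: x ≡ 246 (mod 468).
  Combine with x ≡ 3 (mod 5); new modulus lcm = 2340.
    Write x = 246 + 468·t and substitute into x ≡ 3 (mod 5): 468·t ≡ 3 − 246 = -243 (mod 5).
    Reduce coefficients mod 5: 3·t ≡ 2 (mod 5).
    The inverse of 3 mod 5 is 2 (since 3·2 = 6 = 1·5 + 1), so t ≡ 2·2 = 4 ≡ 4 (mod 5).
    Then x = 246 + 468·4 = 2118, valid modulo lcm(468, 5) = 2340: x ≡ 2118 (mod 2340).
Verify against each original: 2118 mod 4 = 2, 2118 mod 13 = 12, 2118 mod 9 = 3, 2118 mod 5 = 3.

x ≡ 2118 (mod 2340).


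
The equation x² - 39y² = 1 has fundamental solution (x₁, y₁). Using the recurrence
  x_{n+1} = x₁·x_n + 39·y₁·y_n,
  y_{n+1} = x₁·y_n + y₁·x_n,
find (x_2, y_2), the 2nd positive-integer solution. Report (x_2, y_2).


Step 1: Find the fundamental solution (x₁, y₁) of x² - 39y² = 1.
  Expand √39 as a continued fraction. a₀ = ⌊√39⌋ = 6; iterate m_{k+1} = d_k·a_k − m_k, d_{k+1} = (39 − m_{k+1}²)/d_k, a_{k+1} = ⌊(a₀ + m_{k+1})/d_{k+1}⌋ (starting m₀ = 0, d₀ = 1), with convergents p_k = a_k·p_{k-1} + p_{k-2}, q_k = a_k·q_{k-1} + q_{k-2} (p₋₁ = 1, q₋₁ = 0):
  k = 0: a₀ = 6; p₀/q₀ = 6/1; p₀² − 39·q₀² = 36 − 39 = -3.
  k = 1: m = 6, d = 3, a = ⌊(6 + 6)/3⌋ = 4; p/q = (4·6 + 1)/(4·1 + 0) = 25/4; p² − 39·q² = 625 − 624 = 1.
  The first convergent with p² − 39·q² = 1 gives the fundamental solution (x₁, y₁) = (25, 4).
Step 2: Apply the recurrence (x_{n+1}, y_{n+1}) = (x₁x_n + 39y₁y_n, x₁y_n + y₁x_n) repeatedly.
  From (x_1, y_1) = (25, 4): x_2 = 25·25 + 39·4·4 = 1249; y_2 = 25·4 + 4·25 = 200.
Step 3: Verify x_2² - 39·y_2² = 1560001 - 1560000 = 1 (should be 1). ✓

(x_1, y_1) = (25, 4); (x_2, y_2) = (1249, 200).


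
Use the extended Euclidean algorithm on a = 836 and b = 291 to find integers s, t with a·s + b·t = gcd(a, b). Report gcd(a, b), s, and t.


Euclidean algorithm on (836, 291) — divide until remainder is 0:
  836 = 2 · 291 + 254
  291 = 1 · 254 + 37
  254 = 6 · 37 + 32
  37 = 1 · 32 + 5
  32 = 6 · 5 + 2
  5 = 2 · 2 + 1
  2 = 2 · 1 + 0
gcd(836, 291) = 1.
Track Bezout coefficients alongside the remainders: start with r₀ = 836 = a·1 + b·0 (s = 1, t = 0) and r₁ = 291 = a·0 + b·1 (s = 0, t = 1); each new remainder r_{k+1} = r_{k-1} − q_k·r_k inherits s_{k+1} = s_{k-1} − q_k·s_k, t_{k+1} = t_{k-1} − q_k·t_k, so r_k = a·s_k + b·t_k at every step:
  q = 2: r = 254, s = 1 − 2·0 = 1, t = 0 − 2·1 = -2  (check: 836·1 + 291·(-2) = 254)
  q = 1: r = 37, s = 0 − 1·1 = -1, t = 1 − 1·(-2) = 3  (check: 836·(-1) + 291·3 = 37)
  q = 6: r = 32, s = 1 − 6·(-1) = 7, t = -2 − 6·3 = -20  (check: 836·7 + 291·(-20) = 32)
  q = 1: r = 5, s = -1 − 1·7 = -8, t = 3 − 1·(-20) = 23  (check: 836·(-8) + 291·23 = 5)
  q = 6: r = 2, s = 7 − 6·(-8) = 55, t = -20 − 6·23 = -158  (check: 836·55 + 291·(-158) = 2)
  q = 2: r = 1, s = -8 − 2·55 = -118, t = 23 − 2·(-158) = 339  (check: 836·(-118) + 291·339 = 1)
The row with r = 1 (the gcd) gives the Bezout coefficients s = -118, t = 339.
Result: 836 · (-118) + 291 · (339) = 1.

gcd(836, 291) = 1; s = -118, t = 339 (check: 836·(-118) + 291·339 = 1).


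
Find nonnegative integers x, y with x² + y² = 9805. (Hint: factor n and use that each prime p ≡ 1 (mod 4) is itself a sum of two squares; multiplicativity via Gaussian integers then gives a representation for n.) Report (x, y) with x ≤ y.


Step 1: Factor n = 9805 = 5 · 37 · 53.
Step 2: Check the mod-4 condition on each prime factor: 5 ≡ 1 (mod 4), exponent 1; 37 ≡ 1 (mod 4), exponent 1; 53 ≡ 1 (mod 4), exponent 1.
All primes ≡ 3 (mod 4) appear to even exponent (or don't appear), so by the two-squares theorem n IS expressible as a sum of two squares.
Step 3: Build a representation. Here n = 5 · 37 · 53 is a product of primes ≡ 1 (mod 4). Each prime p ≡ 1 (mod 4) is itself a sum of two squares; find a² by testing p − a² for a perfect square:
  5: 5 − 1² = 4 = 2² ⇒ 5 = 1² + 2².
  37: 37 − 1² = 36 = 6² ⇒ 37 = 1² + 6².
  53: 53 − 1² = 52, 53 − 2² = 49 = 7² ⇒ 53 = 2² + 7².
  Combine using the Brahmagupta–Fibonacci identity (a² + b²)(c² + d²) = (ac − bd)² + (ad + bc)² = (ac + bd)² + (ad − bc)²:
  5 · 37 = 185: from (1² + 2²)(1² + 6²), take (1·1 − 2·6, 1·6 + 2·1) = (1 − 12, 6 + 2) = (-11, 8); dropping signs (only squares matter) gives (11, 8); check 11² + 8² = 121 + 64 = 185 ✓.
  185 · 53 = 9805: from (11² + 8²)(2² + 7²), take (11·2 − 8·7, 11·7 + 8·2) = (22 − 56, 77 + 16) = (-34, 93); dropping signs (only squares matter) gives (34, 93); check 34² + 93² = 1156 + 8649 = 9805 ✓.
Step 4: Order so x ≤ y and verify: 34² + 93² = 1156 + 8649 = 9805 = n. ✓

n = 9805 = 34² + 93² (one valid representation with x ≤ y).


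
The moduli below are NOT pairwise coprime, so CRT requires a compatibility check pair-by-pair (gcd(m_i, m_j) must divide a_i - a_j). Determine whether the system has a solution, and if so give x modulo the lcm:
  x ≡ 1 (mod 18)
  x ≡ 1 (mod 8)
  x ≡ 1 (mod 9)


Moduli 18, 8, 9 are not pairwise coprime, so CRT works modulo lcm(m_i) when all pairwise compatibility conditions hold.
Pairwise compatibility: gcd(m_i, m_j) must divide a_i - a_j for every pair.
Merge one congruence at a time:
  Start: x ≡ 1 (mod 18).
  Combine with x ≡ 1 (mod 8): gcd(18, 8) = 2; 1 - 1 = 0, which IS divisible by 2, so compatible.
    Write x = 1 + 18·t and substitute into x ≡ 1 (mod 8): 18·t ≡ 1 − 1 = 0 (mod 8).
    Divide the congruence (and modulus) by g = 2: 9·t ≡ 0 (mod 4).
    Reduce coefficients mod 4: 1·t ≡ 0 (mod 4).
    So t ≡ 0 (mod 4).
    Then x = 1 + 18·0 = 1, valid modulo lcm(18, 8) = 72: x ≡ 1 (mod 72).
  Combine with x ≡ 1 (mod 9): gcd(72, 9) = 9; 1 - 1 = 0, which IS divisible by 9, so compatible.
    Write x = 1 + 72·t and substitute into x ≡ 1 (mod 9): 72·t ≡ 1 − 1 = 0 (mod 9).
    Divide the congruence (and modulus) by g = 9: 8·t ≡ 0 (mod 1).
    Modulo 1 every t works; take t = 0.
    Then x = 1 + 72·0 = 1, valid modulo lcm(72, 9) = 72: x ≡ 1 (mod 72).
Verify: 1 mod 18 = 1, 1 mod 8 = 1, 1 mod 9 = 1.

x ≡ 1 (mod 72).


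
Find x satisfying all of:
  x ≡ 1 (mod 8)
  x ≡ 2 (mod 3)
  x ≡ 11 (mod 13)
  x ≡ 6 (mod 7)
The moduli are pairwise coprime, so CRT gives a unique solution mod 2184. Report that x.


Product of moduli M = 8 · 3 · 13 · 7 = 2184.
Merge one congruence at a time:
  Start: x ≡ 1 (mod 8).
  Combine with x ≡ 2 (mod 3); new modulus lcm = 24.
    Write x = 1 + 8·t and substitute into x ≡ 2 (mod 3): 8·t ≡ 2 − 1 = 1 (mod 3).
    Reduce coefficients mod 3: 2·t ≡ 1 (mod 3).
    The inverse of 2 mod 3 is 2 (since 2·2 = 4 = 1·3 + 1), so t ≡ 2·1 = 2 ≡ 2 (mod 3).
    Then x = 1 + 8·2 = 17, valid modulo lcm(8, 3) = 24: x ≡ 17 (mod 24).
  Combine with x ≡ 11 (mod 13); new modulus lcm = 312.
    Write x = 17 + 24·t and substitute into x ≡ 11 (mod 13): 24·t ≡ 11 − 17 = -6 (mod 13).
    Reduce coefficients mod 13: 11·t ≡ 7 (mod 13).
    The inverse of 11 mod 13 is 6 (since 11·6 = 66 = 5·13 + 1), so t ≡ 6·7 = 42 ≡ 3 (mod 13).
    Then x = 17 + 24·3 = 89, valid modulo lcm(24, 13) = 312: x ≡ 89 (mod 312).
  Combine with x ≡ 6 (mod 7); new modulus lcm = 2184.
    Write x = 89 + 312·t and substitute into x ≡ 6 (mod 7): 312·t ≡ 6 − 89 = -83 (mod 7).
    Reduce coefficients mod 7: 4·t ≡ 1 (mod 7).
    The inverse of 4 mod 7 is 2 (since 4·2 = 8 = 1·7 + 1), so t ≡ 2·1 = 2 ≡ 2 (mod 7).
    Then x = 89 + 312·2 = 713, valid modulo lcm(312, 7) = 2184: x ≡ 713 (mod 2184).
Verify against each original: 713 mod 8 = 1, 713 mod 3 = 2, 713 mod 13 = 11, 713 mod 7 = 6.

x ≡ 713 (mod 2184).


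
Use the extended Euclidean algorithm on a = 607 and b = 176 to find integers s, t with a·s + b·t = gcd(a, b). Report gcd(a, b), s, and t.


Euclidean algorithm on (607, 176) — divide until remainder is 0:
  607 = 3 · 176 + 79
  176 = 2 · 79 + 18
  79 = 4 · 18 + 7
  18 = 2 · 7 + 4
  7 = 1 · 4 + 3
  4 = 1 · 3 + 1
  3 = 3 · 1 + 0
gcd(607, 176) = 1.
Track Bezout coefficients alongside the remainders: start with r₀ = 607 = a·1 + b·0 (s = 1, t = 0) and r₁ = 176 = a·0 + b·1 (s = 0, t = 1); each new remainder r_{k+1} = r_{k-1} − q_k·r_k inherits s_{k+1} = s_{k-1} − q_k·s_k, t_{k+1} = t_{k-1} − q_k·t_k, so r_k = a·s_k + b·t_k at every step:
  q = 3: r = 79, s = 1 − 3·0 = 1, t = 0 − 3·1 = -3  (check: 607·1 + 176·(-3) = 79)
  q = 2: r = 18, s = 0 − 2·1 = -2, t = 1 − 2·(-3) = 7  (check: 607·(-2) + 176·7 = 18)
  q = 4: r = 7, s = 1 − 4·(-2) = 9, t = -3 − 4·7 = -31  (check: 607·9 + 176·(-31) = 7)
  q = 2: r = 4, s = -2 − 2·9 = -20, t = 7 − 2·(-31) = 69  (check: 607·(-20) + 176·69 = 4)
  q = 1: r = 3, s = 9 − 1·(-20) = 29, t = -31 − 1·69 = -100  (check: 607·29 + 176·(-100) = 3)
  q = 1: r = 1, s = -20 − 1·29 = -49, t = 69 − 1·(-100) = 169  (check: 607·(-49) + 176·169 = 1)
The row with r = 1 (the gcd) gives the Bezout coefficients s = -49, t = 169.
Result: 607 · (-49) + 176 · (169) = 1.

gcd(607, 176) = 1; s = -49, t = 169 (check: 607·(-49) + 176·169 = 1).


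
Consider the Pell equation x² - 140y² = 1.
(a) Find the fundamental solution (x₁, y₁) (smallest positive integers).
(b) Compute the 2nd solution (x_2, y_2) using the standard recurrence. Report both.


Step 1: Find the fundamental solution (x₁, y₁) of x² - 140y² = 1.
  Expand √140 as a continued fraction. a₀ = ⌊√140⌋ = 11; iterate m_{k+1} = d_k·a_k − m_k, d_{k+1} = (140 − m_{k+1}²)/d_k, a_{k+1} = ⌊(a₀ + m_{k+1})/d_{k+1}⌋ (starting m₀ = 0, d₀ = 1), with convergents p_k = a_k·p_{k-1} + p_{k-2}, q_k = a_k·q_{k-1} + q_{k-2} (p₋₁ = 1, q₋₁ = 0):
  k = 0: a₀ = 11; p₀/q₀ = 11/1; p₀² − 140·q₀² = 121 − 140 = -19.
  k = 1: m = 11, d = 19, a = ⌊(11 + 11)/19⌋ = 1; p/q = (1·11 + 1)/(1·1 + 0) = 12/1; p² − 140·q² = 144 − 140 = 4.
  k = 2: m = 8, d = 4, a = ⌊(11 + 8)/4⌋ = 4; p/q = (4·12 + 11)/(4·1 + 1) = 59/5; p² − 140·q² = 3481 − 3500 = -19.
  k = 3: m = 8, d = 19, a = ⌊(11 + 8)/19⌋ = 1; p/q = (1·59 + 12)/(1·5 + 1) = 71/6; p² − 140·q² = 5041 − 5040 = 1.
  The first convergent with p² − 140·q² = 1 gives the fundamental solution (x₁, y₁) = (71, 6).
Step 2: Apply the recurrence (x_{n+1}, y_{n+1}) = (x₁x_n + 140y₁y_n, x₁y_n + y₁x_n) repeatedly.
  From (x_1, y_1) = (71, 6): x_2 = 71·71 + 140·6·6 = 10081; y_2 = 71·6 + 6·71 = 852.
Step 3: Verify x_2² - 140·y_2² = 101626561 - 101626560 = 1 (should be 1). ✓

(x_1, y_1) = (71, 6); (x_2, y_2) = (10081, 852).


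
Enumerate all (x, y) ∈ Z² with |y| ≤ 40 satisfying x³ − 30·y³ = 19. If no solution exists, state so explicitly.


The equation is x³ - 30y³ = 19. For fixed y, x³ = 30·y³ + 19, so a solution requires the RHS to be a perfect cube.
Strategy: iterate y from -40 to 40, compute RHS = 30·y³ + 19, and check whether it is a (positive or negative) perfect cube.
Check small values of y:
  y = 0: RHS = 19 is not a perfect cube.
  y = 1: RHS = 49 is not a perfect cube.
  y = -1: RHS = -11 is not a perfect cube.
  y = 2: RHS = 259 is not a perfect cube.
  y = -2: RHS = -221 is not a perfect cube.
  y = 3: RHS = 829 is not a perfect cube.
  y = -3: RHS = -791 is not a perfect cube.
Continuing the search up to |y| = 40 finds no solutions either.
No (x, y) in the scanned range satisfies the equation.

No integer solutions with |y| ≤ 40.


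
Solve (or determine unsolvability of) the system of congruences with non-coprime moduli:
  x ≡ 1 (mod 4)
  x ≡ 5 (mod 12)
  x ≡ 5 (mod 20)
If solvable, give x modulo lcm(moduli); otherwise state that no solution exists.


Moduli 4, 12, 20 are not pairwise coprime, so CRT works modulo lcm(m_i) when all pairwise compatibility conditions hold.
Pairwise compatibility: gcd(m_i, m_j) must divide a_i - a_j for every pair.
Merge one congruence at a time:
  Start: x ≡ 1 (mod 4).
  Combine with x ≡ 5 (mod 12): gcd(4, 12) = 4; 5 - 1 = 4, which IS divisible by 4, so compatible.
    Write x = 1 + 4·t and substitute into x ≡ 5 (mod 12): 4·t ≡ 5 − 1 = 4 (mod 12).
    Divide the congruence (and modulus) by g = 4: 1·t ≡ 1 (mod 3).
    So t ≡ 1 (mod 3).
    Then x = 1 + 4·1 = 5, valid modulo lcm(4, 12) = 12: x ≡ 5 (mod 12).
  Combine with x ≡ 5 (mod 20): gcd(12, 20) = 4; 5 - 5 = 0, which IS divisible by 4, so compatible.
    Write x = 5 + 12·t and substitute into x ≡ 5 (mod 20): 12·t ≡ 5 − 5 = 0 (mod 20).
    Divide the congruence (and modulus) by g = 4: 3·t ≡ 0 (mod 5).
    The inverse of 3 mod 5 is 2 (since 3·2 = 6 = 1·5 + 1), so t ≡ 2·0 = 0 ≡ 0 (mod 5).
    Then x = 5 + 12·0 = 5, valid modulo lcm(12, 20) = 60: x ≡ 5 (mod 60).
Verify: 5 mod 4 = 1, 5 mod 12 = 5, 5 mod 20 = 5.

x ≡ 5 (mod 60).


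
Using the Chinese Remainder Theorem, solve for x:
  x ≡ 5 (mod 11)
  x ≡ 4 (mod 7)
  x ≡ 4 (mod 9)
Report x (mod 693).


Moduli 11, 7, 9 are pairwise coprime; by CRT there is a unique solution modulo M = 11 · 7 · 9 = 693.
Solve pairwise, accumulating the modulus:
  Start with x ≡ 5 (mod 11).
  Combine with x ≡ 4 (mod 7): since gcd(11, 7) = 1, we get a unique residue mod 77.
    Write x = 5 + 11·t and substitute into x ≡ 4 (mod 7): 11·t ≡ 4 − 5 = -1 (mod 7).
    Reduce coefficients mod 7: 4·t ≡ 6 (mod 7).
    The inverse of 4 mod 7 is 2 (since 4·2 = 8 = 1·7 + 1), so t ≡ 2·6 = 12 ≡ 5 (mod 7).
    Then x = 5 + 11·5 = 60, valid modulo lcm(11, 7) = 77: x ≡ 60 (mod 77).
  Combine with x ≡ 4 (mod 9): since gcd(77, 9) = 1, we get a unique residue mod 693.
    Write x = 60 + 77·t and substitute into x ≡ 4 (mod 9): 77·t ≡ 4 − 60 = -56 (mod 9).
    Reduce coefficients mod 9: 5·t ≡ 7 (mod 9).
    The inverse of 5 mod 9 is 2 (since 5·2 = 10 = 1·9 + 1), so t ≡ 2·7 = 14 ≡ 5 (mod 9).
    Then x = 60 + 77·5 = 445, valid modulo lcm(77, 9) = 693: x ≡ 445 (mod 693).
Verify: 445 mod 11 = 5 ✓, 445 mod 7 = 4 ✓, 445 mod 9 = 4 ✓.

x ≡ 445 (mod 693).


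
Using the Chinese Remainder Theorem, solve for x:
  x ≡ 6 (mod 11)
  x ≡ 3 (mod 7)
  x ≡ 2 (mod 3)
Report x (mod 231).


Moduli 11, 7, 3 are pairwise coprime; by CRT there is a unique solution modulo M = 11 · 7 · 3 = 231.
Solve pairwise, accumulating the modulus:
  Start with x ≡ 6 (mod 11).
  Combine with x ≡ 3 (mod 7): since gcd(11, 7) = 1, we get a unique residue mod 77.
    Write x = 6 + 11·t and substitute into x ≡ 3 (mod 7): 11·t ≡ 3 − 6 = -3 (mod 7).
    Reduce coefficients mod 7: 4·t ≡ 4 (mod 7).
    The inverse of 4 mod 7 is 2 (since 4·2 = 8 = 1·7 + 1), so t ≡ 2·4 = 8 ≡ 1 (mod 7).
    Then x = 6 + 11·1 = 17, valid modulo lcm(11, 7) = 77: x ≡ 17 (mod 77).
  Combine with x ≡ 2 (mod 3): since gcd(77, 3) = 1, we get a unique residue mod 231.
    Write x = 17 + 77·t and substitute into x ≡ 2 (mod 3): 77·t ≡ 2 − 17 = -15 (mod 3).
    Reduce coefficients mod 3: 2·t ≡ 0 (mod 3).
    The inverse of 2 mod 3 is 2 (since 2·2 = 4 = 1·3 + 1), so t ≡ 2·0 = 0 ≡ 0 (mod 3).
    Then x = 17 + 77·0 = 17, valid modulo lcm(77, 3) = 231: x ≡ 17 (mod 231).
Verify: 17 mod 11 = 6 ✓, 17 mod 7 = 3 ✓, 17 mod 3 = 2 ✓.

x ≡ 17 (mod 231).


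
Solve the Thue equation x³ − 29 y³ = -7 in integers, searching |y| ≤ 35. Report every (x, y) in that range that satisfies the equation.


The equation is x³ - 29y³ = -7. For fixed y, x³ = 29·y³ − 7, so a solution requires the RHS to be a perfect cube.
Strategy: iterate y from -35 to 35, compute RHS = 29·y³ − 7, and check whether it is a (positive or negative) perfect cube.
Check small values of y:
  y = 0: RHS = -7 is not a perfect cube.
  y = 1: RHS = 22 is not a perfect cube.
  y = -1: RHS = -36 is not a perfect cube.
  y = 2: RHS = 225 is not a perfect cube.
  y = -2: RHS = -239 is not a perfect cube.
  y = 3: RHS = 776 is not a perfect cube.
  y = -3: RHS = -790 is not a perfect cube.
Continuing the search up to |y| = 35 finds no solutions either.
No (x, y) in the scanned range satisfies the equation.

No integer solutions with |y| ≤ 35.


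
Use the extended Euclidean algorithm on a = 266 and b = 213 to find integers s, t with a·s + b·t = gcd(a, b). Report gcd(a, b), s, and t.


Euclidean algorithm on (266, 213) — divide until remainder is 0:
  266 = 1 · 213 + 53
  213 = 4 · 53 + 1
  53 = 53 · 1 + 0
gcd(266, 213) = 1.
Track Bezout coefficients alongside the remainders: start with r₀ = 266 = a·1 + b·0 (s = 1, t = 0) and r₁ = 213 = a·0 + b·1 (s = 0, t = 1); each new remainder r_{k+1} = r_{k-1} − q_k·r_k inherits s_{k+1} = s_{k-1} − q_k·s_k, t_{k+1} = t_{k-1} − q_k·t_k, so r_k = a·s_k + b·t_k at every step:
  q = 1: r = 53, s = 1 − 1·0 = 1, t = 0 − 1·1 = -1  (check: 266·1 + 213·(-1) = 53)
  q = 4: r = 1, s = 0 − 4·1 = -4, t = 1 − 4·(-1) = 5  (check: 266·(-4) + 213·5 = 1)
The row with r = 1 (the gcd) gives the Bezout coefficients s = -4, t = 5.
Result: 266 · (-4) + 213 · (5) = 1.

gcd(266, 213) = 1; s = -4, t = 5 (check: 266·(-4) + 213·5 = 1).


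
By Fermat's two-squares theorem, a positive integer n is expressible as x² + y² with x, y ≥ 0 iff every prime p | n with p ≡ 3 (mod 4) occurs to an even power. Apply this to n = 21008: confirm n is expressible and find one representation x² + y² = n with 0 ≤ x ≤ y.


Step 1: Factor n = 21008 = 2^4 · 13 · 101.
Step 2: Check the mod-4 condition on each prime factor: 2 = 2 (special); 13 ≡ 1 (mod 4), exponent 1; 101 ≡ 1 (mod 4), exponent 1.
All primes ≡ 3 (mod 4) appear to even exponent (or don't appear), so by the two-squares theorem n IS expressible as a sum of two squares.
Step 3: Build a representation. Group n = k² · m with k = 4 and m = 13 · 101 = 1313 (a product of primes ≡ 1 (mod 4)); a representation of m scales to one of n via (k·x)² + (k·y)² = k²(x² + y²). Each prime p ≡ 1 (mod 4) is itself a sum of two squares; find a² by testing p − a² for a perfect square:
  13: 13 − 1² = 12, 13 − 2² = 9 = 3² ⇒ 13 = 2² + 3².
  101: 101 − 1² = 100 = 10² ⇒ 101 = 1² + 10².
  Combine using the Brahmagupta–Fibonacci identity (a² + b²)(c² + d²) = (ac − bd)² + (ad + bc)² = (ac + bd)² + (ad − bc)²:
  13 · 101 = 1313: from (2² + 3²)(1² + 10²), take (2·1 − 3·10, 2·10 + 3·1) = (2 − 30, 20 + 3) = (-28, 23); dropping signs (only squares matter) gives (28, 23); check 28² + 23² = 784 + 529 = 1313 ✓.
  Scale by k = 4: (4·28, 4·23) = (112, 92).
Step 4: Order so x ≤ y and verify: 92² + 112² = 8464 + 12544 = 21008 = n. ✓

n = 21008 = 92² + 112² (one valid representation with x ≤ y).


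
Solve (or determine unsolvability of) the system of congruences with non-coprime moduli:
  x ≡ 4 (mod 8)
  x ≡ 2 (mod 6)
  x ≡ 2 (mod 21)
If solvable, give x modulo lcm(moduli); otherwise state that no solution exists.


Moduli 8, 6, 21 are not pairwise coprime, so CRT works modulo lcm(m_i) when all pairwise compatibility conditions hold.
Pairwise compatibility: gcd(m_i, m_j) must divide a_i - a_j for every pair.
Merge one congruence at a time:
  Start: x ≡ 4 (mod 8).
  Combine with x ≡ 2 (mod 6): gcd(8, 6) = 2; 2 - 4 = -2, which IS divisible by 2, so compatible.
    Write x = 4 + 8·t and substitute into x ≡ 2 (mod 6): 8·t ≡ 2 − 4 = -2 (mod 6).
    Divide the congruence (and modulus) by g = 2: 4·t ≡ -1 (mod 3).
    Reduce coefficients mod 3: 1·t ≡ 2 (mod 3).
    So t ≡ 2 (mod 3).
    Then x = 4 + 8·2 = 20, valid modulo lcm(8, 6) = 24: x ≡ 20 (mod 24).
  Combine with x ≡ 2 (mod 21): gcd(24, 21) = 3; 2 - 20 = -18, which IS divisible by 3, so compatible.
    Write x = 20 + 24·t and substitute into x ≡ 2 (mod 21): 24·t ≡ 2 − 20 = -18 (mod 21).
    Divide the congruence (and modulus) by g = 3: 8·t ≡ -6 (mod 7).
    Reduce coefficients mod 7: 1·t ≡ 1 (mod 7).
    So t ≡ 1 (mod 7).
    Then x = 20 + 24·1 = 44, valid modulo lcm(24, 21) = 168: x ≡ 44 (mod 168).
Verify: 44 mod 8 = 4, 44 mod 6 = 2, 44 mod 21 = 2.

x ≡ 44 (mod 168).


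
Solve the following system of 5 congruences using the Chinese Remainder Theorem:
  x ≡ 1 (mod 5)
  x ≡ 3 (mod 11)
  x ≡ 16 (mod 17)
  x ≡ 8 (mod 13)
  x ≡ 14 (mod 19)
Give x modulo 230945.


Product of moduli M = 5 · 11 · 17 · 13 · 19 = 230945.
Merge one congruence at a time:
  Start: x ≡ 1 (mod 5).
  Combine with x ≡ 3 (mod 11); new modulus lcm = 55.
    Write x = 1 + 5·t and substitute into x ≡ 3 (mod 11): 5·t ≡ 3 − 1 = 2 (mod 11).
    The inverse of 5 mod 11 is 9 (since 5·9 = 45 = 4·11 + 1), so t ≡ 9·2 = 18 ≡ 7 (mod 11).
    Then x = 1 + 5·7 = 36, valid modulo lcm(5, 11) = 55: x ≡ 36 (mod 55).
  Combine with x ≡ 16 (mod 17); new modulus lcm = 935.
    Write x = 36 + 55·t and substitute into x ≡ 16 (mod 17): 55·t ≡ 16 − 36 = -20 (mod 17).
    Reduce coefficients mod 17: 4·t ≡ 14 (mod 17).
    The inverse of 4 mod 17 is 13 (since 4·13 = 52 = 3·17 + 1), so t ≡ 13·14 = 182 ≡ 12 (mod 17).
    Then x = 36 + 55·12 = 696, valid modulo lcm(55, 17) = 935: x ≡ 696 (mod 935).
  Combine with x ≡ 8 (mod 13); new modulus lcm = 12155.
    Write x = 696 + 935·t and substitute into x ≡ 8 (mod 13): 935·t ≡ 8 − 696 = -688 (mod 13).
    Reduce coefficients mod 13: 12·t ≡ 1 (mod 13).
    The inverse of 12 mod 13 is 12 (since 12·12 = 144 = 11·13 + 1), so t ≡ 12·1 = 12 ≡ 12 (mod 13).
    Then x = 696 + 935·12 = 11916, valid modulo lcm(935, 13) = 12155: x ≡ 11916 (mod 12155).
  Combine with x ≡ 14 (mod 19); new modulus lcm = 230945.
    Write x = 11916 + 12155·t and substitute into x ≡ 14 (mod 19): 12155·t ≡ 14 − 11916 = -11902 (mod 19).
    Reduce coefficients mod 19: 14·t ≡ 11 (mod 19).
    The inverse of 14 mod 19 is 15 (since 14·15 = 210 = 11·19 + 1), so t ≡ 15·11 = 165 ≡ 13 (mod 19).
    Then x = 11916 + 12155·13 = 169931, valid modulo lcm(12155, 19) = 230945: x ≡ 169931 (mod 230945).
Verify against each original: 169931 mod 5 = 1, 169931 mod 11 = 3, 169931 mod 17 = 16, 169931 mod 13 = 8, 169931 mod 19 = 14.

x ≡ 169931 (mod 230945).
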